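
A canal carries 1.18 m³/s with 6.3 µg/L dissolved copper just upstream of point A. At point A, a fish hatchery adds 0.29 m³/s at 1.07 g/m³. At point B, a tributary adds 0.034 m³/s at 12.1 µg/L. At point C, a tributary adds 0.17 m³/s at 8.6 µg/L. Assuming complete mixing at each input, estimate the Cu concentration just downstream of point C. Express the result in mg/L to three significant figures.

6.3 µg/L = 0.0063 mg/L.
After input A: C = (1.18·0.0063 + 0.29·1.07) / 1.47 = 0.2161 mg/L.
12.1 µg/L = 0.0121 mg/L.
After input B: C = (1.47·0.2161 + 0.034·0.0121) / 1.504 = 0.2115 mg/L.
8.6 µg/L = 0.0086 mg/L.
After input C: C = (1.504·0.2115 + 0.17·0.0086) / 1.674 = 0.1909 mg/L.

0.191 mg/L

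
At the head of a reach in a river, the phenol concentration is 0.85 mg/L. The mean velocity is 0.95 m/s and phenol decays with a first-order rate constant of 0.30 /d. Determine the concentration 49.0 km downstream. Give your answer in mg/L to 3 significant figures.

0.711 mg/L

Travel time t = 49.0 km / 0.95 m/s = 4.9e+04/0.95 = 5.158e+04 s = 0.597 d.
First-order decay: C = 0.85·exp(−0.30·0.597) = 0.85·0.836 = 0.7106 mg/L.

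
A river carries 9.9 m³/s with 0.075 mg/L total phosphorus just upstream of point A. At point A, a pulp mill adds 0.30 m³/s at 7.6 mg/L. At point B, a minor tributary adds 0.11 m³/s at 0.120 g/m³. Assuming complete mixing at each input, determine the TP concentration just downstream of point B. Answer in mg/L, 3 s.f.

After input A: C = (9.9·0.075 + 0.3·7.6) / 10.2 = 0.2963 mg/L.
After input B: C = (10.2·0.2963 + 0.11·0.12) / 10.31 = 0.2944 mg/L.

0.294 mg/L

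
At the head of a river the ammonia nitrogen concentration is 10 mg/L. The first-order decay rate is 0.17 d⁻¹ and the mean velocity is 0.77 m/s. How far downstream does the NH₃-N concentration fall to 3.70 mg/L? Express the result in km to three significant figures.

From C = C₀·e^(−kt), t = ln(C₀/C)/k = ln(10/3.70)/0.17 = 0.9943/0.17 = 5.849 d.
Distance = v·t = 0.77 m/s × 5.053e+05 s = 3.891e+05 m = 389.1 km.

389 km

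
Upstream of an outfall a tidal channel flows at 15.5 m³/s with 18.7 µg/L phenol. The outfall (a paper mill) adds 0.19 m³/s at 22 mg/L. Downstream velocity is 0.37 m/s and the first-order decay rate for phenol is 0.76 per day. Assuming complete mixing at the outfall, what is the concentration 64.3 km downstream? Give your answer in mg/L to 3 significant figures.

0.0618 mg/L

18.7 µg/L = 0.0187 mg/L.
After complete mixing, C₀ = (0.19·22 + 15.5·0.0187) / 15.69 = 0.2849 mg/L.
Travel time t = 6.43e+04 m / 0.37 m/s = 1.738e+05 s = 2.011 d.
C = 0.2849·exp(−0.76·2.011) = 0.2849·0.2168 = 0.06177 mg/L.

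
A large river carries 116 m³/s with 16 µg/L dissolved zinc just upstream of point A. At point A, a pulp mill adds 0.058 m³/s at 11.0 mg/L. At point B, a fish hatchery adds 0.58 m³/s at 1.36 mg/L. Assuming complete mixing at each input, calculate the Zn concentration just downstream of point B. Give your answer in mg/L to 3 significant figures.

0.0281 mg/L

16 µg/L = 0.016 mg/L.
After input A: C = (116·0.016 + 0.058·11) / 116.1 = 0.02149 mg/L.
After input B: C = (116.1·0.02149 + 0.58·1.36) / 116.6 = 0.02815 mg/L.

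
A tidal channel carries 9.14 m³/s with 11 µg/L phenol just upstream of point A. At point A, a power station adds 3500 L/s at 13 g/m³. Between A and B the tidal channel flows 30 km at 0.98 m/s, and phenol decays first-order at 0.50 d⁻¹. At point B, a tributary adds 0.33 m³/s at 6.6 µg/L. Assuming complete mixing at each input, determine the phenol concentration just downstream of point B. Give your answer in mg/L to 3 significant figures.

2.95 mg/L

11 µg/L = 0.011 mg/L.
3500 L/s = 3.5 m³/s.
After input A: C = (9.14·0.011 + 3.5·13) / 12.64 = 3.608 mg/L.
Over the 30 km reach to input B (t = 3.061e+04 s = 0.3543 d), decay gives C = 3.608·exp(−0.50·0.3543) = 3.022 mg/L.
6.6 µg/L = 0.0066 mg/L.
After input B: C = (12.64·3.022 + 0.33·0.0066) / 12.97 = 2.945 mg/L.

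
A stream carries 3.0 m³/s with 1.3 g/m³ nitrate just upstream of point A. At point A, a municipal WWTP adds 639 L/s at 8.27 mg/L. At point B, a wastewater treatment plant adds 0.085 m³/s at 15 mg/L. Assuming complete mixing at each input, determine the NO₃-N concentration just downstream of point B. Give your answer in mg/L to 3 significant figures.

2.81 mg/L

639 L/s = 0.639 m³/s.
After input A: C = (3·1.3 + 0.639·8.27) / 3.639 = 2.524 mg/L.
After input B: C = (3.639·2.524 + 0.085·15) / 3.724 = 2.809 mg/L.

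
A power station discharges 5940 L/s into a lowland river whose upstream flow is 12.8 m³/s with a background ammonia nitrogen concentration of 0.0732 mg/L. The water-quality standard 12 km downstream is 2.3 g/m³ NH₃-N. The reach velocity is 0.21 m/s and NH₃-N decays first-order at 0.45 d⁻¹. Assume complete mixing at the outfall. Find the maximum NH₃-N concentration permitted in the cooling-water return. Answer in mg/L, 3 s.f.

5940 L/s = 5.94 m³/s.
Travel time to the compliance point: t = 1.2e+04/0.21 = 5.714e+04 s = 0.6614 d; decay factor exp(−0.45·0.6614) = 0.7426.
So the concentration just after mixing may be at most 2.3/0.7426 = 3.097 mg/L.
Mass balance: 3.097·18.74 = 5.94·Cₑ + 12.8·0.0732.
Cₑ = (58.04 − 0.937) / 5.94 = 9.614 mg/L.

9.61 mg/L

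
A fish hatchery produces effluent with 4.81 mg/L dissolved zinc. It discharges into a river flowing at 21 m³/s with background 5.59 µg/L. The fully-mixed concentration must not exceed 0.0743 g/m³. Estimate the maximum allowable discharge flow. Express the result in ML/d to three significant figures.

5.59 µg/L = 0.00559 mg/L.
Mass balance at complete mixing: C_std·(Q_w + Q_r) = Q_w·C_e + Q_r·C_b.
Rearranging, Q_w = Q_r·(C_std − C_b)/(C_e − C_std) = 21·(0.0743 − 0.00559) / (4.81 − 0.0743) = 0.3047 m³/s.
= 26.33 ML/d.

26.3 ML/d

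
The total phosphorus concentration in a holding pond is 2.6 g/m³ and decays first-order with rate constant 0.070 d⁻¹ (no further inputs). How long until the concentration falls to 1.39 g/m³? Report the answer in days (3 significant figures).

8.95 d

t = ln(C₀/C)/k = ln(2.6/1.39)/0.070 = 0.6262/0.070 = 8.946 d.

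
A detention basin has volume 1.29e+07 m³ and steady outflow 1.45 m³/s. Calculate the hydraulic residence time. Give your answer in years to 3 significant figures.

0.282 yr

Q = 1.45 m³/s × 3.156e+07 s/yr = 4.576e+07 m³/yr.
Hydraulic residence time τ = V/Q = 1.29e+07/4.576e+07 = 0.2819 yr.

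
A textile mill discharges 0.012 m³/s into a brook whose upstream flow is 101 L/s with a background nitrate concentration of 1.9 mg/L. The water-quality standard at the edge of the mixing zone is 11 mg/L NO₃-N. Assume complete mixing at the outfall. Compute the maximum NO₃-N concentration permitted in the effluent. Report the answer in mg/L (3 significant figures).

87.6 mg/L

101 L/s = 0.101 m³/s.
Mass balance: 11·0.113 = 0.012·Cₑ + 0.101·1.9.
Cₑ = (1.243 − 0.1919) / 0.012 = 87.59 mg/L.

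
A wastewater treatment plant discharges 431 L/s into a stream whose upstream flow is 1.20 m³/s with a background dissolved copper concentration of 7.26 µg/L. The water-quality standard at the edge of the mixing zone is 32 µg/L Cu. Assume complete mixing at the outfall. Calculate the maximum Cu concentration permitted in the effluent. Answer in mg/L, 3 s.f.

0.101 mg/L

431 L/s = 0.431 m³/s.
7.26 µg/L = 0.00726 mg/L.
32 µg/L = 0.032 mg/L.
Mass balance: 0.032·1.631 = 0.431·Cₑ + 1.2·0.00726.
Cₑ = (0.05219 − 0.008712) / 0.431 = 0.1009 mg/L.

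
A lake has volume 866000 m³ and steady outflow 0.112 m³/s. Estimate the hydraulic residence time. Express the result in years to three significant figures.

Q = 0.112 m³/s × 3.156e+07 s/yr = 3.534e+06 m³/yr.
Hydraulic residence time τ = V/Q = 866000/3.534e+06 = 0.245 yr.

0.245 yr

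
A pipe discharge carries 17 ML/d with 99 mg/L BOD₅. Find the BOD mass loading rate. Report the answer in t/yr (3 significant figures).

17 ML/d = 0.1968 m³/s.
Mass flux = Q·C = 0.1968 m³/s × 99 g/m³ = 19.48 g/s.
= 19.48 g/s × 31.56 = 614.7 t/yr.

615 t/yr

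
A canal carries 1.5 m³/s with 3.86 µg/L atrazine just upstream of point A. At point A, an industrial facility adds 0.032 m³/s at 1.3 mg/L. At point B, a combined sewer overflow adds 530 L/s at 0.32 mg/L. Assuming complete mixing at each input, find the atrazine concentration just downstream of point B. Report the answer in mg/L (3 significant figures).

3.86 µg/L = 0.00386 mg/L.
After input A: C = (1.5·0.00386 + 0.032·1.3) / 1.532 = 0.03093 mg/L.
530 L/s = 0.53 m³/s.
After input B: C = (1.532·0.03093 + 0.53·0.32) / 2.062 = 0.1052 mg/L.

0.105 mg/L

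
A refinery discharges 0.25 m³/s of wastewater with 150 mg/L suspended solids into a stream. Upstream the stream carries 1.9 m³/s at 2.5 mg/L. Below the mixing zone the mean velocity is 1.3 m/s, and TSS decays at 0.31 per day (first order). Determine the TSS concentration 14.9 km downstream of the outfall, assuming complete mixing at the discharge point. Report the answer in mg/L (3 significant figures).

After complete mixing, C₀ = (0.25·150 + 1.9·2.5) / 2.15 = 19.65 mg/L.
Travel time t = 1.49e+04 m / 1.3 m/s = 1.146e+04 s = 0.1327 d.
C = 19.65·exp(−0.31·0.1327) = 19.65·0.9597 = 18.86 mg/L.

18.9 mg/L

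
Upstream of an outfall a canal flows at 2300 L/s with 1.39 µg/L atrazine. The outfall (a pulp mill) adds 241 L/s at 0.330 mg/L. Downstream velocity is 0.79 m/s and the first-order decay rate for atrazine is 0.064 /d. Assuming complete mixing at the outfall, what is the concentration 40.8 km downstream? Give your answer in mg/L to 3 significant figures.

0.0313 mg/L

241 L/s = 0.241 m³/s.
2300 L/s = 2.3 m³/s.
1.39 µg/L = 0.00139 mg/L.
After complete mixing, C₀ = (0.241·0.33 + 2.3·0.00139) / 2.541 = 0.03256 mg/L.
Travel time t = 4.08e+04 m / 0.79 m/s = 5.165e+04 s = 0.5977 d.
C = 0.03256·exp(−0.064·0.5977) = 0.03256·0.9625 = 0.03133 mg/L.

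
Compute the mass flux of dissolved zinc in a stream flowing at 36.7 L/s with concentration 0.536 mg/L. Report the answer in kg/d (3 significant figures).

1.70 kg/d

36.7 L/s = 0.0367 m³/s.
Mass flux = Q·C = 0.0367 m³/s × 0.536 g/m³ = 0.01967 g/s.
= 0.01967 g/s × 86.4 = 1.7 kg/d.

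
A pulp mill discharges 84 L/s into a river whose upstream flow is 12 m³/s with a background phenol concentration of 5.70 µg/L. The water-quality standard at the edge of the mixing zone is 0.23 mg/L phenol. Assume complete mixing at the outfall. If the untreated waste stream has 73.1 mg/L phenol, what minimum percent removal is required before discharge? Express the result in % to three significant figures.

55.9 %

84 L/s = 0.084 m³/s.
5.70 µg/L = 0.0057 mg/L.
Mass balance: 0.23·12.08 = 0.084·Cₑ + 12·0.0057.
Cₑ = (2.779 − 0.0684) / 0.084 = 32.27 mg/L.
Required removal = 1 − 32.27/73.1 = 55.85 %.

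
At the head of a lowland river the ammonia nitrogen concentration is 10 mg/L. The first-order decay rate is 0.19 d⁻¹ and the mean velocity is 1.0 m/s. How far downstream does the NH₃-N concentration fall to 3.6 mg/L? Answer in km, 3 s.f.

465 km

From C = C₀·e^(−kt), t = ln(C₀/C)/k = ln(10/3.6)/0.19 = 1.022/0.19 = 5.377 d.
Distance = v·t = 1.0 m/s × 4.646e+05 s = 4.646e+05 m = 464.6 km.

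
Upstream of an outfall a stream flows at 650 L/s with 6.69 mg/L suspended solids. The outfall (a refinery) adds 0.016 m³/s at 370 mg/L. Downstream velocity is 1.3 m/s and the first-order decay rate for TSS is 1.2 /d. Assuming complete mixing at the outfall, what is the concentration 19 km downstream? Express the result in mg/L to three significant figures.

650 L/s = 0.65 m³/s.
After complete mixing, C₀ = (0.016·370 + 0.65·6.69) / 0.666 = 15.42 mg/L.
Travel time t = 1.9e+04 m / 1.3 m/s = 1.462e+04 s = 0.1692 d.
C = 15.42·exp(−1.2·0.1692) = 15.42·0.8163 = 12.59 mg/L.

12.6 mg/L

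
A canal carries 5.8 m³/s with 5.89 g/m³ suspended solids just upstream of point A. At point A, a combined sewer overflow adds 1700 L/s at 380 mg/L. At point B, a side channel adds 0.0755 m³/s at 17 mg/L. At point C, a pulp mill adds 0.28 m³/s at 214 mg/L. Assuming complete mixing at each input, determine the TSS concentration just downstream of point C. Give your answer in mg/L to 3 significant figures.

1700 L/s = 1.7 m³/s.
After input A: C = (5.8·5.89 + 1.7·380) / 7.5 = 90.69 mg/L.
After input B: C = (7.5·90.69 + 0.0755·17) / 7.575 = 89.95 mg/L.
After input C: C = (7.575·89.95 + 0.28·214) / 7.856 = 94.38 mg/L.

94.4 mg/L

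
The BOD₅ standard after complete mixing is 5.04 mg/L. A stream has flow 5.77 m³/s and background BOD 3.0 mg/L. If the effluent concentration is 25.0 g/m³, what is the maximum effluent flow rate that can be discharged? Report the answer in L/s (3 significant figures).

590 L/s

Mass balance at complete mixing: C_std·(Q_w + Q_r) = Q_w·C_e + Q_r·C_b.
Rearranging, Q_w = Q_r·(C_std − C_b)/(C_e − C_std) = 5.77·(5.04 − 3) / (25 − 5.04) = 0.5897 m³/s.
= 589.7 L/s.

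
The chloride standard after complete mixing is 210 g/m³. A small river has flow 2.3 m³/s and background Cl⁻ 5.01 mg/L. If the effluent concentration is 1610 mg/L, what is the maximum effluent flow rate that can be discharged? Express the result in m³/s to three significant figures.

0.337 m³/s

Mass balance at complete mixing: C_std·(Q_w + Q_r) = Q_w·C_e + Q_r·C_b.
Rearranging, Q_w = Q_r·(C_std − C_b)/(C_e − C_std) = 2.3·(210 − 5.01) / (1610 − 210) = 0.3368 m³/s.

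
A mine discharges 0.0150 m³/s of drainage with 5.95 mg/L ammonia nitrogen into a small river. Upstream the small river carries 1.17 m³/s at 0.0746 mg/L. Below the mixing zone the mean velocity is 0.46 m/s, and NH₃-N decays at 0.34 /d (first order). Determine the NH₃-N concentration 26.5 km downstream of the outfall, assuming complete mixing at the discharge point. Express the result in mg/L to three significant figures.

After complete mixing, C₀ = (0.015·5.95 + 1.17·0.0746) / 1.185 = 0.149 mg/L.
Travel time t = 2.65e+04 m / 0.46 m/s = 5.761e+04 s = 0.6668 d.
C = 0.149·exp(−0.34·0.6668) = 0.149·0.7972 = 0.1188 mg/L.

0.119 mg/L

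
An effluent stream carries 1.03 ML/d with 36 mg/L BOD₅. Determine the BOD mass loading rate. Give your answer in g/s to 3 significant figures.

1.03 ML/d = 0.01192 m³/s.
Mass flux = Q·C = 0.01192 m³/s × 36 g/m³ = 0.4292 g/s.

0.429 g/s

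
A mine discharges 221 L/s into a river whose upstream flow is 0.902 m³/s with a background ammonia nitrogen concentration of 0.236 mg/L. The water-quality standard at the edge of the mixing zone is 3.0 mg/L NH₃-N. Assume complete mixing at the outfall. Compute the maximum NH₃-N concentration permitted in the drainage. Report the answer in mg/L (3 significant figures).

14.3 mg/L

221 L/s = 0.221 m³/s.
Mass balance: 3·1.123 = 0.221·Cₑ + 0.902·0.236.
Cₑ = (3.369 − 0.2129) / 0.221 = 14.28 mg/L.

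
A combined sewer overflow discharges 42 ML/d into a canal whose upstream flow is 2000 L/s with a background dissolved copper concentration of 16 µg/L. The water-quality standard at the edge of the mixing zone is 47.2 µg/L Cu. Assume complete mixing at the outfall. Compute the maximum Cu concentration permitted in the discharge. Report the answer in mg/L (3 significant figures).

0.176 mg/L

42 ML/d = 0.4861 m³/s.
2000 L/s = 2 m³/s.
16 µg/L = 0.016 mg/L.
47.2 µg/L = 0.0472 mg/L.
Mass balance: 0.0472·2.486 = 0.4861·Cₑ + 2·0.016.
Cₑ = (0.1173 − 0.032) / 0.4861 = 0.1756 mg/L.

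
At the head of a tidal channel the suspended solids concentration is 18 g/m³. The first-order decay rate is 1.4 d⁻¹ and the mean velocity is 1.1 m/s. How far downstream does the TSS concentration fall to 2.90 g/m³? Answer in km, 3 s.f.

From C = C₀·e^(−kt), t = ln(C₀/C)/k = ln(18/2.90)/1.4 = 1.826/1.4 = 1.304 d.
Distance = v·t = 1.1 m/s × 1.127e+05 s = 1.239e+05 m = 123.9 km.

124 km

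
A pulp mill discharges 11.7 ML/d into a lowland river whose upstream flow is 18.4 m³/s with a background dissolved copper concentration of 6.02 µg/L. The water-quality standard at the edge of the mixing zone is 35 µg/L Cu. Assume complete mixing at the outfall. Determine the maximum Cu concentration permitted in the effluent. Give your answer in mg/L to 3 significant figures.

3.97 mg/L

11.7 ML/d = 0.1354 m³/s.
6.02 µg/L = 0.00602 mg/L.
35 µg/L = 0.035 mg/L.
Mass balance: 0.035·18.54 = 0.1354·Cₑ + 18.4·0.00602.
Cₑ = (0.6487 − 0.1108) / 0.1354 = 3.973 mg/L.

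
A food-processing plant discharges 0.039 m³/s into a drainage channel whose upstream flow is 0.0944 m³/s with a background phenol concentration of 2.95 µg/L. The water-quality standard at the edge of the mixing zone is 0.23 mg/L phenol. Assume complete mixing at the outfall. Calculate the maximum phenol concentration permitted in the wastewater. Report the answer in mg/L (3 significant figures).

2.95 µg/L = 0.00295 mg/L.
Mass balance: 0.23·0.1334 = 0.039·Cₑ + 0.0944·0.00295.
Cₑ = (0.03068 − 0.0002785) / 0.039 = 0.7796 mg/L.

0.780 mg/L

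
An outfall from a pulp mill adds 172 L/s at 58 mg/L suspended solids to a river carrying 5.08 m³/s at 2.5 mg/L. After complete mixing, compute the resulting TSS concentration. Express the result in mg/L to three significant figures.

172 L/s = 0.172 m³/s.
Conservation of mass across the mixing zone: C = (0.172·58 + 5.08·2.5) / (0.172 + 5.08) = 22.68/5.252 = 4.318 mg/L.

4.32 mg/L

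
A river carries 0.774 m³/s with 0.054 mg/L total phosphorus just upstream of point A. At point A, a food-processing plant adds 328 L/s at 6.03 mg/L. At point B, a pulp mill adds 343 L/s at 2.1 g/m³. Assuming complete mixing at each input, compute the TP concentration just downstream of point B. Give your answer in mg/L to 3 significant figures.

328 L/s = 0.328 m³/s.
After input A: C = (0.774·0.054 + 0.328·6.03) / 1.102 = 1.833 mg/L.
343 L/s = 0.343 m³/s.
After input B: C = (1.102·1.833 + 0.343·2.1) / 1.445 = 1.896 mg/L.

1.90 mg/L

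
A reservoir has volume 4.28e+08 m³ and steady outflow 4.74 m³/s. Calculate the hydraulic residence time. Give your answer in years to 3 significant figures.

Q = 4.74 m³/s × 3.156e+07 s/yr = 1.496e+08 m³/yr.
Hydraulic residence time τ = V/Q = 4.28e+08/1.496e+08 = 2.861 yr.

2.86 yr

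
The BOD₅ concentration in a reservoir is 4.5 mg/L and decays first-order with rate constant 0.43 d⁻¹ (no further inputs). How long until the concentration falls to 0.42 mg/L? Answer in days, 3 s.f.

5.52 d

t = ln(C₀/C)/k = ln(4.5/0.42)/0.43 = 2.372/0.43 = 5.515 d.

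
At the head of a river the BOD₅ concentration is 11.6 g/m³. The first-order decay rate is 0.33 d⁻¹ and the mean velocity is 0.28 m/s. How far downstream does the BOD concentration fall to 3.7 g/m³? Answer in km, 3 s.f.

From C = C₀·e^(−kt), t = ln(C₀/C)/k = ln(11.6/3.7)/0.33 = 1.143/0.33 = 3.463 d.
Distance = v·t = 0.28 m/s × 2.992e+05 s = 8.377e+04 m = 83.77 km.

83.8 km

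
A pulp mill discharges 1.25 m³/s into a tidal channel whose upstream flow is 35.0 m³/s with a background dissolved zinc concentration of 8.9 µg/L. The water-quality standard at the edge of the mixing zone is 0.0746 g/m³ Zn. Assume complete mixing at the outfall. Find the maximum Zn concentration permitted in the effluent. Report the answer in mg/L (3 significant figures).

8.9 µg/L = 0.0089 mg/L.
Mass balance: 0.0746·36.25 = 1.25·Cₑ + 35·0.0089.
Cₑ = (2.704 − 0.3115) / 1.25 = 1.914 mg/L.

1.91 mg/L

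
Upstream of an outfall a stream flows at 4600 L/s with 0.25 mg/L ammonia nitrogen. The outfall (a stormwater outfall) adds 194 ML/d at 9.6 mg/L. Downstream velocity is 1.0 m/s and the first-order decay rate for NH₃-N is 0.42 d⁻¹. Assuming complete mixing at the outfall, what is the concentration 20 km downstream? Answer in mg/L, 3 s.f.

194 ML/d = 2.245 m³/s.
4600 L/s = 4.6 m³/s.
After complete mixing, C₀ = (2.245·9.6 + 4.6·0.25) / 6.845 = 3.317 mg/L.
Travel time t = 2e+04 m / 1.0 m/s = 2e+04 s = 0.2315 d.
C = 3.317·exp(−0.42·0.2315) = 3.317·0.9074 = 3.01 mg/L.

3.01 mg/L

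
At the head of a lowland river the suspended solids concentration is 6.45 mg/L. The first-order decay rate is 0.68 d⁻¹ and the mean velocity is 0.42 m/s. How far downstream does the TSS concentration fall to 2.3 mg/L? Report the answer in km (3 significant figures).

55.0 km

From C = C₀·e^(−kt), t = ln(C₀/C)/k = ln(6.45/2.3)/0.68 = 1.031/0.68 = 1.516 d.
Distance = v·t = 0.42 m/s × 1.31e+05 s = 5.503e+04 m = 55.03 km.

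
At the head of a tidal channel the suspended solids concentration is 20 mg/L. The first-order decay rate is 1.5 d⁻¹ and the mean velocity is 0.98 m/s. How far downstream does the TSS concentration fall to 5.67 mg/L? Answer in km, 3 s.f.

From C = C₀·e^(−kt), t = ln(C₀/C)/k = ln(20/5.67)/1.5 = 1.261/1.5 = 0.8404 d.
Distance = v·t = 0.98 m/s × 7.261e+04 s = 7.116e+04 m = 71.16 km.

71.2 km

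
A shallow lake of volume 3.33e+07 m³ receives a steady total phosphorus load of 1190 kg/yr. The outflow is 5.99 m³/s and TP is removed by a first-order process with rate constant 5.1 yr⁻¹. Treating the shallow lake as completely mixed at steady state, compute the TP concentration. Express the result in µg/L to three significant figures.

3.32 µg/L

Outflow Q = 5.99 m³/s × 3.156e+07 s/yr = 1.89e+08 m³/yr.
Steady-state CSTR mass balance: W = Q·C + k·V·C, so C = W/(Q + kV).
Q + kV = 1.89e+08 + 5.1·3.33e+07 = 3.589e+08 m³/yr.
C = 1190/3.589e+08 = 3.316e-06 kg/m³ = 0.003316 mg/L = 3.316 µg/L.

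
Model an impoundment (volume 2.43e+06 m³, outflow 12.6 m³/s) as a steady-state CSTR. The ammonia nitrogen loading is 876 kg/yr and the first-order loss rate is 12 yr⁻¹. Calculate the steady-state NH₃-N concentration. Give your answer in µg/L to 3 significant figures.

Outflow Q = 12.6 m³/s × 3.156e+07 s/yr = 3.976e+08 m³/yr.
Steady-state CSTR mass balance: W = Q·C + k·V·C, so C = W/(Q + kV).
Q + kV = 3.976e+08 + 12·2.43e+06 = 4.268e+08 m³/yr.
C = 876/4.268e+08 = 2.053e-06 kg/m³ = 0.002053 mg/L = 2.053 µg/L.

2.05 µg/L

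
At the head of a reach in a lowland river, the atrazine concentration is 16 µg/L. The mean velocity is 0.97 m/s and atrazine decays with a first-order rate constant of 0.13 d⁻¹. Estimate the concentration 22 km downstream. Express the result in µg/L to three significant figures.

Travel time t = 22 km / 0.97 m/s = 2.2e+04/0.97 = 2.268e+04 s = 0.2625 d.
First-order decay: C = 16·exp(−0.13·0.2625) = 16·0.9665 = 15.46 µg/L.

15.5 µg/L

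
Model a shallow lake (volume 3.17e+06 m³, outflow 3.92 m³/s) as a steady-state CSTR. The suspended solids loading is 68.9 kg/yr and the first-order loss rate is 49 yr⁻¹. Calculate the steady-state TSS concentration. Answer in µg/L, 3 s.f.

Outflow Q = 3.92 m³/s × 3.156e+07 s/yr = 1.237e+08 m³/yr.
Steady-state CSTR mass balance: W = Q·C + k·V·C, so C = W/(Q + kV).
Q + kV = 1.237e+08 + 49·3.17e+06 = 2.79e+08 m³/yr.
C = 68.9/2.79e+08 = 2.469e-07 kg/m³ = 0.0002469 mg/L = 0.2469 µg/L.

0.247 µg/L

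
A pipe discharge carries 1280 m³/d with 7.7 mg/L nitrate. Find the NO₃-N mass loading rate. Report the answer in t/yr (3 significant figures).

3.60 t/yr

1280 m³/d = 0.01481 m³/s.
Mass flux = Q·C = 0.01481 m³/s × 7.7 g/m³ = 0.1141 g/s.
= 0.1141 g/s × 31.56 = 3.6 t/yr.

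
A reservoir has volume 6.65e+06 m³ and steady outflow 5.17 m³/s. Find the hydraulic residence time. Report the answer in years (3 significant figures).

0.0408 yr

Q = 5.17 m³/s × 3.156e+07 s/yr = 1.632e+08 m³/yr.
Hydraulic residence time τ = V/Q = 6.65e+06/1.632e+08 = 0.04076 yr.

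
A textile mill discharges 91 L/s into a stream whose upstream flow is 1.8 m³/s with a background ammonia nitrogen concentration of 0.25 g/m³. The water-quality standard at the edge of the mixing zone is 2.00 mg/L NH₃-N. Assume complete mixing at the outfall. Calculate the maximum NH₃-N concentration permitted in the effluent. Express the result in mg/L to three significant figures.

36.6 mg/L

91 L/s = 0.091 m³/s.
Mass balance: 2·1.891 = 0.091·Cₑ + 1.8·0.25.
Cₑ = (3.782 − 0.45) / 0.091 = 36.62 mg/L.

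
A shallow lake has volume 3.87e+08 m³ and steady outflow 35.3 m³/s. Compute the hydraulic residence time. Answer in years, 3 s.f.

0.347 yr

Q = 35.3 m³/s × 3.156e+07 s/yr = 1.114e+09 m³/yr.
Hydraulic residence time τ = V/Q = 3.87e+08/1.114e+09 = 0.3474 yr.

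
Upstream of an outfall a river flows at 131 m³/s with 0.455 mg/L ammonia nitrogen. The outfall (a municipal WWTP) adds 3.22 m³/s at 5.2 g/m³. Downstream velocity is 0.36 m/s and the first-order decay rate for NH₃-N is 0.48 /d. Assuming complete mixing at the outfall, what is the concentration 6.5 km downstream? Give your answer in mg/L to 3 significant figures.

0.515 mg/L

After complete mixing, C₀ = (3.22·5.2 + 131·0.455) / 134.2 = 0.5688 mg/L.
Travel time t = 6500 m / 0.36 m/s = 1.806e+04 s = 0.209 d.
C = 0.5688·exp(−0.48·0.209) = 0.5688·0.9046 = 0.5145 mg/L.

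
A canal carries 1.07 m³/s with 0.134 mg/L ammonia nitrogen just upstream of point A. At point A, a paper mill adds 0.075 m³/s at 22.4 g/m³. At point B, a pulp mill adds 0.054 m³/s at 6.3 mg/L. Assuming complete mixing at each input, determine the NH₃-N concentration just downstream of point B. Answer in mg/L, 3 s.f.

1.80 mg/L

After input A: C = (1.07·0.134 + 0.075·22.4) / 1.145 = 1.592 mg/L.
After input B: C = (1.145·1.592 + 0.054·6.3) / 1.199 = 1.804 mg/L.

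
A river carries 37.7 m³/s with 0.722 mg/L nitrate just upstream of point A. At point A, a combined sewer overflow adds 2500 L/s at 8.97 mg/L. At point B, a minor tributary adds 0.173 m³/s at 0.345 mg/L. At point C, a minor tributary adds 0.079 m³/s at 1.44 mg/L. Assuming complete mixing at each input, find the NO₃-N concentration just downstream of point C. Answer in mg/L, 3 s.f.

1.23 mg/L

2500 L/s = 2.5 m³/s.
After input A: C = (37.7·0.722 + 2.5·8.97) / 40.2 = 1.235 mg/L.
After input B: C = (40.2·1.235 + 0.173·0.345) / 40.37 = 1.231 mg/L.
After input C: C = (40.37·1.231 + 0.079·1.44) / 40.45 = 1.232 mg/L.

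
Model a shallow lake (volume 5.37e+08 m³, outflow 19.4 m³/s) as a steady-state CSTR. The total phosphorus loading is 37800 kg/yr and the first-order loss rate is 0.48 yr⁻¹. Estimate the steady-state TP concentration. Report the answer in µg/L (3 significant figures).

Outflow Q = 19.4 m³/s × 3.156e+07 s/yr = 6.122e+08 m³/yr.
Steady-state CSTR mass balance: W = Q·C + k·V·C, so C = W/(Q + kV).
Q + kV = 6.122e+08 + 0.48·5.37e+08 = 8.7e+08 m³/yr.
C = 37800/8.7e+08 = 4.345e-05 kg/m³ = 0.04345 mg/L = 43.45 µg/L.

43.4 µg/L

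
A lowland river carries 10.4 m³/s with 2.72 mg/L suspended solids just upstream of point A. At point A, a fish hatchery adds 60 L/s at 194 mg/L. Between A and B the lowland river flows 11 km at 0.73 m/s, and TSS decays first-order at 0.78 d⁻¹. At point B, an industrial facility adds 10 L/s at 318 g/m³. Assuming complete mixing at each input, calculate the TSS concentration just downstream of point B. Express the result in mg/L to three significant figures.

3.63 mg/L

60 L/s = 0.06 m³/s.
After input A: C = (10.4·2.72 + 0.06·194) / 10.46 = 3.817 mg/L.
Over the 11 km reach to input B (t = 1.507e+04 s = 0.1744 d), decay gives C = 3.817·exp(−0.78·0.1744) = 3.332 mg/L.
10 L/s = 0.01 m³/s.
After input B: C = (10.46·3.332 + 0.01·318) / 10.47 = 3.632 mg/L.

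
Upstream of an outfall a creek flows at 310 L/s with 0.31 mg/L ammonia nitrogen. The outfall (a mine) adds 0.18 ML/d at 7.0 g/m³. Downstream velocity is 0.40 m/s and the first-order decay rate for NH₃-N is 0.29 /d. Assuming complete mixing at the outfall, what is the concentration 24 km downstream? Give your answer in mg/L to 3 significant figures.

0.18 ML/d = 0.002083 m³/s.
310 L/s = 0.31 m³/s.
After complete mixing, C₀ = (0.002083·7 + 0.31·0.31) / 0.3121 = 0.3547 mg/L.
Travel time t = 2.4e+04 m / 0.40 m/s = 6e+04 s = 0.6944 d.
C = 0.3547·exp(−0.29·0.6944) = 0.3547·0.8176 = 0.29 mg/L.

0.290 mg/L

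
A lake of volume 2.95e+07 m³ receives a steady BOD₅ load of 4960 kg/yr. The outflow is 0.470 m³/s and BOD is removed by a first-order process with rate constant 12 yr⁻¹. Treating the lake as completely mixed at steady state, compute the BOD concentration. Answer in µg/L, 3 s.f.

Outflow Q = 0.470 m³/s × 3.156e+07 s/yr = 1.483e+07 m³/yr.
Steady-state CSTR mass balance: W = Q·C + k·V·C, so C = W/(Q + kV).
Q + kV = 1.483e+07 + 12·2.95e+07 = 3.688e+08 m³/yr.
C = 4960/3.688e+08 = 1.345e-05 kg/m³ = 0.01345 mg/L = 13.45 µg/L.

13.4 µg/L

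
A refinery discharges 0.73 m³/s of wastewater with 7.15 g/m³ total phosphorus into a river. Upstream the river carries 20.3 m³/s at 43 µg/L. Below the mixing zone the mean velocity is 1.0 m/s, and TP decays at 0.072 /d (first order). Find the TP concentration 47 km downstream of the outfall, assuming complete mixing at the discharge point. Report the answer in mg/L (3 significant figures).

43 µg/L = 0.043 mg/L.
After complete mixing, C₀ = (0.73·7.15 + 20.3·0.043) / 21.03 = 0.2897 mg/L.
Travel time t = 4.7e+04 m / 1.0 m/s = 4.7e+04 s = 0.544 d.
C = 0.2897·exp(−0.072·0.544) = 0.2897·0.9616 = 0.2786 mg/L.

0.279 mg/L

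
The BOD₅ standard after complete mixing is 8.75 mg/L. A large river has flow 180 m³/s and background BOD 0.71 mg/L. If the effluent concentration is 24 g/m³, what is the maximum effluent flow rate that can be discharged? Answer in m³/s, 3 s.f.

94.9 m³/s

Mass balance at complete mixing: C_std·(Q_w + Q_r) = Q_w·C_e + Q_r·C_b.
Rearranging, Q_w = Q_r·(C_std − C_b)/(C_e − C_std) = 180·(8.75 − 0.71) / (24 − 8.75) = 94.9 m³/s.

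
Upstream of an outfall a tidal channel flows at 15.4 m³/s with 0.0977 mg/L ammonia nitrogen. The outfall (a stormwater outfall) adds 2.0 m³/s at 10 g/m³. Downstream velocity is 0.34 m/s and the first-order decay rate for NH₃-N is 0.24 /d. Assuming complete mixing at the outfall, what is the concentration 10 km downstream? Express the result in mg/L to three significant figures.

1.14 mg/L

After complete mixing, C₀ = (2·10 + 15.4·0.0977) / 17.4 = 1.236 mg/L.
Travel time t = 1e+04 m / 0.34 m/s = 2.941e+04 s = 0.3404 d.
C = 1.236·exp(−0.24·0.3404) = 1.236·0.9215 = 1.139 mg/L.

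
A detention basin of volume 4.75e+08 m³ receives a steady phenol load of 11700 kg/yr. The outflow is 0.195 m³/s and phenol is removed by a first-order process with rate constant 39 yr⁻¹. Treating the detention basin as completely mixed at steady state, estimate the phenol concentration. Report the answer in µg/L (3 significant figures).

0.631 µg/L

Outflow Q = 0.195 m³/s × 3.156e+07 s/yr = 6.154e+06 m³/yr.
Steady-state CSTR mass balance: W = Q·C + k·V·C, so C = W/(Q + kV).
Q + kV = 6.154e+06 + 39·4.75e+08 = 1.853e+10 m³/yr.
C = 11700/1.853e+10 = 6.314e-07 kg/m³ = 0.0006314 mg/L = 0.6314 µg/L.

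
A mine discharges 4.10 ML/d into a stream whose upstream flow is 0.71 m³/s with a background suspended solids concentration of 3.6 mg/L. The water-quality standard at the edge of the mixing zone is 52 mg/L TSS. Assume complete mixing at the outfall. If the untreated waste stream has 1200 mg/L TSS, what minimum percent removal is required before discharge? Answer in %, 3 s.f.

4.10 ML/d = 0.04745 m³/s.
Mass balance: 52·0.7575 = 0.04745·Cₑ + 0.71·3.6.
Cₑ = (39.39 − 2.556) / 0.04745 = 776.2 mg/L.
Required removal = 1 − 776.2/1200 = 35.32 %.

35.3 %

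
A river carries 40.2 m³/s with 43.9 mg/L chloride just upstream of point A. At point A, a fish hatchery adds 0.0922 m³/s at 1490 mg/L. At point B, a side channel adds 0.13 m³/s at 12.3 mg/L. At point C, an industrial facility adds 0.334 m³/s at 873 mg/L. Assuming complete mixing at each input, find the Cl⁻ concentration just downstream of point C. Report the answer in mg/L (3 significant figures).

After input A: C = (40.2·43.9 + 0.0922·1490) / 40.29 = 47.21 mg/L.
After input B: C = (40.29·47.21 + 0.13·12.3) / 40.42 = 47.1 mg/L.
After input C: C = (40.42·47.1 + 0.334·873) / 40.76 = 53.87 mg/L.

53.9 mg/L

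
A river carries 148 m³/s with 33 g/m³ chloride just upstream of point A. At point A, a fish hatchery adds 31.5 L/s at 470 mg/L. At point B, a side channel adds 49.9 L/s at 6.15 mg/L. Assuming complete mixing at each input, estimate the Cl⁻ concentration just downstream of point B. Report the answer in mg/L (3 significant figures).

31.5 L/s = 0.0315 m³/s.
After input A: C = (148·33 + 0.0315·470) / 148 = 33.09 mg/L.
49.9 L/s = 0.0499 m³/s.
After input B: C = (148·33.09 + 0.0499·6.15) / 148.1 = 33.08 mg/L.

33.1 mg/L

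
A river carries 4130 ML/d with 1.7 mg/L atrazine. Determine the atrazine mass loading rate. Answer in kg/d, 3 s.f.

7020 kg/d

4130 ML/d = 47.8 m³/s.
Mass flux = Q·C = 47.8 m³/s × 1.7 g/m³ = 81.26 g/s.
= 81.26 g/s × 86.4 = 7021 kg/d.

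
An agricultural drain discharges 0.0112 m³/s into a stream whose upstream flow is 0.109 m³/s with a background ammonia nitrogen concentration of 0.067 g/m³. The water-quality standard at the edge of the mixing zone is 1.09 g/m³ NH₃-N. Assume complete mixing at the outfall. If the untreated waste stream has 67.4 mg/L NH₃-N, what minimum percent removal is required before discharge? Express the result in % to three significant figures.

83.6 %

Mass balance: 1.09·0.1202 = 0.0112·Cₑ + 0.109·0.067.
Cₑ = (0.131 − 0.007303) / 0.0112 = 11.05 mg/L.
Required removal = 1 − 11.05/67.4 = 83.61 %.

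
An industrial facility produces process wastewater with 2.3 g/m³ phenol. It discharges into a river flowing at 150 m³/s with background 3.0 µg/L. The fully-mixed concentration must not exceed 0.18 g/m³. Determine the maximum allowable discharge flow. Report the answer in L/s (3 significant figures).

12500 L/s

3.0 µg/L = 0.003 mg/L.
Mass balance at complete mixing: C_std·(Q_w + Q_r) = Q_w·C_e + Q_r·C_b.
Rearranging, Q_w = Q_r·(C_std − C_b)/(C_e − C_std) = 150·(0.18 − 0.003) / (2.3 − 0.18) = 12.52 m³/s.
= 1.252e+04 L/s.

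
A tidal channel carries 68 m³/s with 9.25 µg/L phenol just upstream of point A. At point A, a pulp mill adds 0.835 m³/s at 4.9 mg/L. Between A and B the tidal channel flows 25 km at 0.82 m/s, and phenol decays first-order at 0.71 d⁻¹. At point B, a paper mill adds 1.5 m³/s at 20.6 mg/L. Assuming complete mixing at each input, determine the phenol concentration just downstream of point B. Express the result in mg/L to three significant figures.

9.25 µg/L = 0.00925 mg/L.
After input A: C = (68·0.00925 + 0.835·4.9) / 68.83 = 0.06858 mg/L.
Over the 25 km reach to input B (t = 3.049e+04 s = 0.3529 d), decay gives C = 0.06858·exp(−0.71·0.3529) = 0.05338 mg/L.
After input B: C = (68.83·0.05338 + 1.5·20.6) / 70.33 = 0.4916 mg/L.

0.492 mg/L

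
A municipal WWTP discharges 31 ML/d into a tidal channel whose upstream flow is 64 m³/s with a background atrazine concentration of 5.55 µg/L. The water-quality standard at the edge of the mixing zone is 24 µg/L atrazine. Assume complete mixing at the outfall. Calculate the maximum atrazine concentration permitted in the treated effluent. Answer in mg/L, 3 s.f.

3.32 mg/L

31 ML/d = 0.3588 m³/s.
5.55 µg/L = 0.00555 mg/L.
24 µg/L = 0.024 mg/L.
Mass balance: 0.024·64.36 = 0.3588·Cₑ + 64·0.00555.
Cₑ = (1.545 − 0.3552) / 0.3588 = 3.315 mg/L.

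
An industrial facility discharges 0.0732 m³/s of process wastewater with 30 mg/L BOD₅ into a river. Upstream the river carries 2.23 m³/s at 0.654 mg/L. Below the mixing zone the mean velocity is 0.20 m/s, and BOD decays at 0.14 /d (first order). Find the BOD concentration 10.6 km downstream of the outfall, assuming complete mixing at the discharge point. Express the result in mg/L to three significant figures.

After complete mixing, C₀ = (0.0732·30 + 2.23·0.654) / 2.303 = 1.587 mg/L.
Travel time t = 1.06e+04 m / 0.20 m/s = 5.3e+04 s = 0.6134 d.
C = 1.587·exp(−0.14·0.6134) = 1.587·0.9177 = 1.456 mg/L.

1.46 mg/L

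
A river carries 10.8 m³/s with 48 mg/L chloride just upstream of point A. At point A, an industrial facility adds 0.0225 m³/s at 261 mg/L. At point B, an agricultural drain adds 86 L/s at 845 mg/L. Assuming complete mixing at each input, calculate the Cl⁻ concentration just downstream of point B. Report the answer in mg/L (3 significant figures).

54.7 mg/L

After input A: C = (10.8·48 + 0.0225·261) / 10.82 = 48.44 mg/L.
86 L/s = 0.086 m³/s.
After input B: C = (10.82·48.44 + 0.086·845) / 10.91 = 54.72 mg/L.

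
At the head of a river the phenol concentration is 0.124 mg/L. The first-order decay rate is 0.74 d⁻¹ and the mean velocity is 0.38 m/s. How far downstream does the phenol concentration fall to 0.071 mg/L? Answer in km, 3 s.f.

24.7 km

From C = C₀·e^(−kt), t = ln(C₀/C)/k = ln(0.124/0.071)/0.74 = 0.5576/0.74 = 0.7535 d.
Distance = v·t = 0.38 m/s × 6.51e+04 s = 2.474e+04 m = 24.74 km.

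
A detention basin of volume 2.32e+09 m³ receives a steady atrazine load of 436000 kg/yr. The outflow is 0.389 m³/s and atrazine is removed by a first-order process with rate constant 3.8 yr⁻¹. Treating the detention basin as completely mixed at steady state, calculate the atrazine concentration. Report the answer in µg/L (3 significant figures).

Outflow Q = 0.389 m³/s × 3.156e+07 s/yr = 1.228e+07 m³/yr.
Steady-state CSTR mass balance: W = Q·C + k·V·C, so C = W/(Q + kV).
Q + kV = 1.228e+07 + 3.8·2.32e+09 = 8.828e+09 m³/yr.
C = 436000/8.828e+09 = 4.939e-05 kg/m³ = 0.04939 mg/L = 49.39 µg/L.

49.4 µg/L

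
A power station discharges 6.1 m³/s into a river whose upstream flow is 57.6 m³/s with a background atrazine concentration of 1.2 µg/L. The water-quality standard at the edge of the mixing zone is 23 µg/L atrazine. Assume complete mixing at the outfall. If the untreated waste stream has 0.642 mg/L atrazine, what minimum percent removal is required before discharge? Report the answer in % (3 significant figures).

64.4 %

1.2 µg/L = 0.0012 mg/L.
23 µg/L = 0.023 mg/L.
Mass balance: 0.023·63.7 = 6.1·Cₑ + 57.6·0.0012.
Cₑ = (1.465 − 0.06912) / 6.1 = 0.2288 mg/L.
Required removal = 1 − 0.2288/0.642 = 64.35 %.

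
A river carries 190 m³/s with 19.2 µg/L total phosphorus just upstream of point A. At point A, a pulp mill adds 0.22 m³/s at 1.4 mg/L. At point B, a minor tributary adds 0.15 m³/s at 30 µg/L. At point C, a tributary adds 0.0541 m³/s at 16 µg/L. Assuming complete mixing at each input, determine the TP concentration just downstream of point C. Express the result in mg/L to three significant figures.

19.2 µg/L = 0.0192 mg/L.
After input A: C = (190·0.0192 + 0.22·1.4) / 190.2 = 0.0208 mg/L.
30 µg/L = 0.03 mg/L.
After input B: C = (190.2·0.0208 + 0.15·0.03) / 190.4 = 0.0208 mg/L.
16 µg/L = 0.016 mg/L.
After input C: C = (190.4·0.0208 + 0.0541·0.016) / 190.4 = 0.0208 mg/L.

0.0208 mg/L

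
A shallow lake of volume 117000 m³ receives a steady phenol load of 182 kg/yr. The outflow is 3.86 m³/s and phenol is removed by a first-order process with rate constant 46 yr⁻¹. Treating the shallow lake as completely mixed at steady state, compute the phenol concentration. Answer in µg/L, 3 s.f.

Outflow Q = 3.86 m³/s × 3.156e+07 s/yr = 1.218e+08 m³/yr.
Steady-state CSTR mass balance: W = Q·C + k·V·C, so C = W/(Q + kV).
Q + kV = 1.218e+08 + 46·117000 = 1.272e+08 m³/yr.
C = 182/1.272e+08 = 1.431e-06 kg/m³ = 0.001431 mg/L = 1.431 µg/L.

1.43 µg/L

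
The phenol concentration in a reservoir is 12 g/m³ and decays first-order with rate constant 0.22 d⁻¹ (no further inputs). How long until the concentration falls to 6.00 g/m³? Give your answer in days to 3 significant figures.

t = ln(C₀/C)/k = ln(12/6.00)/0.22 = 0.6931/0.22 = 3.151 d.

3.15 d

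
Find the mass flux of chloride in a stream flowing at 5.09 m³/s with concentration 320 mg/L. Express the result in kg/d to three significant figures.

141000 kg/d

Mass flux = Q·C = 5.09 m³/s × 320 g/m³ = 1629 g/s.
= 1629 g/s × 86.4 = 1.407e+05 kg/d.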